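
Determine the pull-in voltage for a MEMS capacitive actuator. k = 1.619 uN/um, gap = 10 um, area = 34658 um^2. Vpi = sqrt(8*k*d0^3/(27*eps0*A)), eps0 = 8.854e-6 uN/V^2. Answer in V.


Step 1: Compute numerator: 8 * k * d0^3 = 8 * 1.619 * 10^3 = 12952.0
Step 2: Compute denominator: 27 * eps0 * A = 27 * 8.854e-6 * 34658 = 8.285272
Step 3: Vpi = sqrt(12952.0 / 8.285272)
Vpi = 39.54 V


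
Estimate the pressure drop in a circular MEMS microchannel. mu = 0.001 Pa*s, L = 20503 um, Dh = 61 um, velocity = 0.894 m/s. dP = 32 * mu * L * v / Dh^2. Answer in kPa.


Step 1: Convert to SI: L = 20503e-6 m, Dh = 61e-6 m
Step 2: dP = 32 * 0.001 * 20503e-6 * 0.894 / (61e-6)^2
Step 3: dP = 157632.31 Pa
Step 4: Convert to kPa: dP = 157.63 kPa


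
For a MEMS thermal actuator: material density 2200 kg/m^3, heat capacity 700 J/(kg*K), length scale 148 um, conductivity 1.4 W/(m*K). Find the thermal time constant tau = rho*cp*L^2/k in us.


Step 1: Convert L to m: L = 148e-6 m
Step 2: L^2 = (148e-6)^2 = 2.1904e-08 m^2
Step 3: tau = 2200 * 700 * 2.1904e-08 / 1.4 = 2.40944e-02 s
Step 4: Convert to microseconds (multiply by 1e6).
tau = 24094.4 us


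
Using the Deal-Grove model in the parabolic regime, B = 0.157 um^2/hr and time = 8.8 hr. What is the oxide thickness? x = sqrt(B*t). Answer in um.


Step 1: Compute B*t = 0.157 * 8.8 = 1.3816
Step 2: x = sqrt(1.3816)
x = 1.175 um


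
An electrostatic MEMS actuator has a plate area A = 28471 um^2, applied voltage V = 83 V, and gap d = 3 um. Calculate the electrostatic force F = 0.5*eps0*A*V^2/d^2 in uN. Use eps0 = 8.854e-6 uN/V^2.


Step 1: Identify parameters.
eps0 = 8.854e-6 uN/V^2, A = 28471 um^2, V = 83 V, d = 3 um
Step 2: Compute V^2 = 83^2 = 6889
Step 3: Compute d^2 = 3^2 = 9
Step 4: F = 0.5 * 8.854e-6 * 28471 * 6889 / 9
F = 96.477 uN


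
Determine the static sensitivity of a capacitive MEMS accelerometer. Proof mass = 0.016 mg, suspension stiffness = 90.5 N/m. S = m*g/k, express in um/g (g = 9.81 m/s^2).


Step 1: Convert mass: m = 0.016 mg = 1.60e-08 kg
Step 2: S = m * g / k = 1.60e-08 * 9.81 / 90.5
Step 3: S = 1.73e-09 m/g
Step 4: Convert to um/g: S = 0.002 um/g


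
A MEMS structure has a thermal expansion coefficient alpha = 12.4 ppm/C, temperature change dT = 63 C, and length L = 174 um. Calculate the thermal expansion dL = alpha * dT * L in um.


Step 1: Convert CTE: alpha = 12.4 ppm/C = 12.4e-6 /C
Step 2: dL = 12.4e-6 * 63 * 174
dL = 0.1359 um


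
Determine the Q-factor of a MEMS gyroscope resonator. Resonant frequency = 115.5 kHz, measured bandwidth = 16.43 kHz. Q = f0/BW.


Step 1: Q = f0 / bandwidth
Step 2: Q = 115.5 / 16.43
Q = 7.0


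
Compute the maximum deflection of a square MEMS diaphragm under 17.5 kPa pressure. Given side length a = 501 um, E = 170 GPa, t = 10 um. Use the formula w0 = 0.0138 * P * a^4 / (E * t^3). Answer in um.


Step 1: Convert pressure to compatible units (E is in GPa, so P in GPa).
P = 17.5 kPa = 17.5e-6 GPa
Step 2: Compute numerator: 0.0138 * P * a^4.
a^4 = 501^4 = 63001502001
numerator = 0.0138 * 17.5e-6 * 63001502001 = 1.5215e+04
Step 3: Compute denominator: E * t^3 = 170 * 10^3 = 170000
Step 4: w0 = numerator / denominator = 1.5215e+04 / 170000 = 0.0895 um


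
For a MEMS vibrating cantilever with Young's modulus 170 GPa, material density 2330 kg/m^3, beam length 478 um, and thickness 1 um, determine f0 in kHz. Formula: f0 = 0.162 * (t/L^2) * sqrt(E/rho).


Step 1: Convert units to SI.
t_SI = 1e-6 m, L_SI = 478e-6 m
Step 2: Calculate sqrt(E/rho).
sqrt(170e9 / 2330) = 8541.74 m/s
Step 3: Compute f0.
f0 = 0.162 * 1e-6 / (478e-6)^2 * 8541.74 = 6056.3 Hz = 6.06 kHz


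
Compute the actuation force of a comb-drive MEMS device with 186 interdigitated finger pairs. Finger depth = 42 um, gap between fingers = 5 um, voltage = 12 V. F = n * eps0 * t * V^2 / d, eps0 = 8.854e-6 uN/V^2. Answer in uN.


Step 1: Parameters: n=186, eps0=8.854e-6 uN/V^2, t=42 um, V=12 V, d=5 um
Step 2: V^2 = 144
Step 3: F = 186 * 8.854e-6 * 42 * 144 / 5
F = 1.992 uN


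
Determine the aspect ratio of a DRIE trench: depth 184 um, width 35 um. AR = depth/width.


Step 1: AR = depth / width
Step 2: AR = 184 / 35
AR = 5.3


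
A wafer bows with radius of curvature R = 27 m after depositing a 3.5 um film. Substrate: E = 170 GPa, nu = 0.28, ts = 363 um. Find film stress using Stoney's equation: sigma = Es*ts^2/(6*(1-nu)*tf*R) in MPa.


Step 1: Compute numerator: Es * ts^2 = 170 * 363^2 = 22400730 (GPa*um^2)
Step 2: Compute denominator (R in um): 6*(1-nu)*tf*R = 6*0.72*3.5*27e6 = 408240000.0 (um^2)
Step 3: sigma (GPa) = 22400730 / 408240000.0 = 5.4871e-02 GPa
Step 4: Convert to MPa (x1000): sigma = 54.9 MPa


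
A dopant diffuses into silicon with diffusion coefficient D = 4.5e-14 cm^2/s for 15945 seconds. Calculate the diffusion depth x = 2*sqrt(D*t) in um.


Step 1: Compute D*t = 4.5e-14 * 15945 = 7.17525e-10 cm^2
Step 2: sqrt(D*t) = 2.6787e-05 cm
Step 3: x = 2 * 2.6787e-05 cm = 5.3574e-05 cm
Step 4: Convert to um (1 cm = 1e4 um): x = 0.536 um


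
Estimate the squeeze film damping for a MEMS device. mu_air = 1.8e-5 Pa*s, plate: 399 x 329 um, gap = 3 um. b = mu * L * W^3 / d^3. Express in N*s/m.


Step 1: Convert to SI.
L = 399e-6 m, W = 329e-6 m, d = 3e-6 m
Step 2: W^3 = (329e-6)^3 = 3.56e-11 m^3
Step 3: d^3 = (3e-6)^3 = 2.70e-17 m^3
Step 4: b = 1.8e-5 * 399e-6 * 3.56e-11 / 2.70e-17
b = 9.47e-03 N*s/m


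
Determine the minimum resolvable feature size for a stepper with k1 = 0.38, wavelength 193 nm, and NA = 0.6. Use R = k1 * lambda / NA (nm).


Step 1: Identify values: k1 = 0.38, lambda = 193 nm, NA = 0.6
Step 2: R = k1 * lambda / NA
R = 0.38 * 193 / 0.6
R = 122.2 nm


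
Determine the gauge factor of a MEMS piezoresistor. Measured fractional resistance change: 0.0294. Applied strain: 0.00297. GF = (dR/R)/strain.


Step 1: Identify values.
dR/R = 0.0294, strain = 0.00297
Step 2: GF = (dR/R) / strain = 0.0294 / 0.00297
GF = 9.9


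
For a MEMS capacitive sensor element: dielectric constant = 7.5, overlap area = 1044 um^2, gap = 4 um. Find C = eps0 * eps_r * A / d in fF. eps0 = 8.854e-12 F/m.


Step 1: Convert area to m^2: A = 1044e-12 m^2
Step 2: Convert gap to m: d = 4e-6 m
Step 3: C = eps0 * eps_r * A / d
C = 8.854e-12 * 7.5 * 1044e-12 / 4e-6
Step 4: Convert to fF (multiply by 1e15).
C = 17.33 fF


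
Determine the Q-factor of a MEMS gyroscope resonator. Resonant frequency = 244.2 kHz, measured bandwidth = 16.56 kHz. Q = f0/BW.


Step 1: Q = f0 / bandwidth
Step 2: Q = 244.2 / 16.56
Q = 14.7


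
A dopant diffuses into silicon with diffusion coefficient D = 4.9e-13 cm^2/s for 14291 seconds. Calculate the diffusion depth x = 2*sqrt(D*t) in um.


Step 1: Compute D*t = 4.9e-13 * 14291 = 7.00259e-09 cm^2
Step 2: sqrt(D*t) = 8.36815e-05 cm
Step 3: x = 2 * 8.36815e-05 cm = 1.67363e-04 cm
Step 4: Convert to um (1 cm = 1e4 um): x = 1.674 um


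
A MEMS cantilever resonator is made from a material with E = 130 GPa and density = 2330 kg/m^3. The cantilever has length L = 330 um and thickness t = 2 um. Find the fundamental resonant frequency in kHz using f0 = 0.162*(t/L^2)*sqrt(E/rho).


Step 1: Convert units to SI.
t_SI = 2e-6 m, L_SI = 330e-6 m
Step 2: Calculate sqrt(E/rho).
sqrt(130e9 / 2330) = 7469.54 m/s
Step 3: Compute f0.
f0 = 0.162 * 2e-6 / (330e-6)^2 * 7469.54 = 22223.4 Hz = 22.22 kHz


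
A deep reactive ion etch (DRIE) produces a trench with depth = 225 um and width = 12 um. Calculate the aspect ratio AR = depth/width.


Step 1: AR = depth / width
Step 2: AR = 225 / 12
AR = 18.8


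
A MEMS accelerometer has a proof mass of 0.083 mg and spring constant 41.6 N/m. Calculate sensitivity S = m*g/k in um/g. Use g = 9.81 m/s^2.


Step 1: Convert mass: m = 0.083 mg = 8.30e-08 kg
Step 2: S = m * g / k = 8.30e-08 * 9.81 / 41.6
Step 3: S = 1.96e-08 m/g
Step 4: Convert to um/g: S = 0.02 um/g


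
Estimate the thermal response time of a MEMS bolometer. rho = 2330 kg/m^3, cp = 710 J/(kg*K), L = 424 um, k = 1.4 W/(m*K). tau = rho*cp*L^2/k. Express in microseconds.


Step 1: Convert L to m: L = 424e-6 m
Step 2: L^2 = (424e-6)^2 = 1.79776e-07 m^2
Step 3: tau = 2330 * 710 * 1.79776e-07 / 1.4 = 2.1243102629e-01 s
Step 4: Convert to microseconds (multiply by 1e6).
tau = 212431.026 us


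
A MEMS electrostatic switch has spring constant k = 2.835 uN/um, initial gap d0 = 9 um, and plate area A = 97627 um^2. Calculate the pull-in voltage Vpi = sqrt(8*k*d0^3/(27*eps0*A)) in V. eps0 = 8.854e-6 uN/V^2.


Step 1: Compute numerator: 8 * k * d0^3 = 8 * 2.835 * 9^3 = 16533.72
Step 2: Compute denominator: 27 * eps0 * A = 27 * 8.854e-6 * 97627 = 23.338515
Step 3: Vpi = sqrt(16533.72 / 23.338515)
Vpi = 26.62 V


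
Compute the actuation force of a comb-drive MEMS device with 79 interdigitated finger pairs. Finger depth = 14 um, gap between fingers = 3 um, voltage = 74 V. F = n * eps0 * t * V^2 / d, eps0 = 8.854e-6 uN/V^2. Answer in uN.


Step 1: Parameters: n=79, eps0=8.854e-6 uN/V^2, t=14 um, V=74 V, d=3 um
Step 2: V^2 = 5476
Step 3: F = 79 * 8.854e-6 * 14 * 5476 / 3
F = 17.875 uN


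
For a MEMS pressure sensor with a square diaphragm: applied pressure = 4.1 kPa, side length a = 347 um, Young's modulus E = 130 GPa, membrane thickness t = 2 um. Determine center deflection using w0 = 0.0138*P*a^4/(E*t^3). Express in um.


Step 1: Convert pressure to compatible units (E is in GPa, so P in GPa).
P = 4.1 kPa = 4.1e-6 GPa
Step 2: Compute numerator: 0.0138 * P * a^4.
a^4 = 347^4 = 14498327281
numerator = 0.0138 * 4.1e-6 * 14498327281 = 8.20315e+02
Step 3: Compute denominator: E * t^3 = 130 * 2^3 = 1040
Step 4: w0 = numerator / denominator = 8.20315e+02 / 1040 = 0.7888 um


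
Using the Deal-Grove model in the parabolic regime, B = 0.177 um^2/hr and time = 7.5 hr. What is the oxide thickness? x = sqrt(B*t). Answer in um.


Step 1: Compute B*t = 0.177 * 7.5 = 1.3275
Step 2: x = sqrt(1.3275)
x = 1.152 um


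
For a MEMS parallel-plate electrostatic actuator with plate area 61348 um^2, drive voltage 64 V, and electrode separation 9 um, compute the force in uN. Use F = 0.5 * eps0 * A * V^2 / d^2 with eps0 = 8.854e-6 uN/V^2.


Step 1: Identify parameters.
eps0 = 8.854e-6 uN/V^2, A = 61348 um^2, V = 64 V, d = 9 um
Step 2: Compute V^2 = 64^2 = 4096
Step 3: Compute d^2 = 9^2 = 81
Step 4: F = 0.5 * 8.854e-6 * 61348 * 4096 / 81
F = 13.734 uN


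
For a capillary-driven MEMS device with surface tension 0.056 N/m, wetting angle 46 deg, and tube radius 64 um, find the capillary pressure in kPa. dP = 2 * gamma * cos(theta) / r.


Step 1: cos(46 deg) = 0.6947
Step 2: Convert r to m: r = 64e-6 m
Step 3: dP = 2 * 0.056 * 0.6947 / 64e-6 = 1215.7 Pa
Step 4: Convert Pa to kPa (divide by 1000).
dP = 1.22 kPa


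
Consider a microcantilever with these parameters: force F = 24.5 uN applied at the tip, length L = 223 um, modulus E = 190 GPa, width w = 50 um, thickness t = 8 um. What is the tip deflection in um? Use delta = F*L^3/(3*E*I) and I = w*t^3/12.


Step 1: Calculate the second moment of area.
I = w * t^3 / 12 = 50 * 8^3 / 12 = 2133.3333 um^4
Step 2: Convert E to consistent units (1 GPa = 1000 uN/um^2).
E = 190 GPa = 190000 uN/um^2
Step 3: Calculate tip deflection.
delta = F * L^3 / (3 * E * I)
delta = 24.5 * 223^3 / (3 * 190000 * 2133.3333)
delta = 0.2234 um


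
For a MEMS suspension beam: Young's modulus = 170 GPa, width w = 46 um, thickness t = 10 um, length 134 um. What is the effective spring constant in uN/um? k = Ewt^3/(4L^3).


Step 1: Convert E to consistent units (1 GPa = 1000 uN/um^2).
E = 170 GPa = 170000 uN/um^2
Step 2: Compute t^3 = 10^3 = 1000
Step 3: Compute L^3 = 134^3 = 2406104
Step 4: k = 170000 * 46 * 1000 / (4 * 2406104)
k = 812.5168 uN/um


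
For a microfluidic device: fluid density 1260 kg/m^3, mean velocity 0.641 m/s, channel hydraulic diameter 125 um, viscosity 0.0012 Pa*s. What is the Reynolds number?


Step 1: Convert Dh to meters: Dh = 125e-6 m
Step 2: Re = rho * v * Dh / mu
Re = 1260 * 0.641 * 125e-6 / 0.0012
Re = 84.131


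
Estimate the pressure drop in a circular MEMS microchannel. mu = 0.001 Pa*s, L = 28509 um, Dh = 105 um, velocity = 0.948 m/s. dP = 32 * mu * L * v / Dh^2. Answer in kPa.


Step 1: Convert to SI: L = 28509e-6 m, Dh = 105e-6 m
Step 2: dP = 32 * 0.001 * 28509e-6 * 0.948 / (105e-6)^2
Step 3: dP = 78444.36 Pa
Step 4: Convert to kPa: dP = 78.44 kPa


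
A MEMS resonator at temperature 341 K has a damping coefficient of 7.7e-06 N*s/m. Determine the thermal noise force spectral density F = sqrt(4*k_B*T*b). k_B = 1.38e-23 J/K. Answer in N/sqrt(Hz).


Step 1: Compute 4 * k_B * T * b
= 4 * 1.38e-23 * 341 * 7.7e-06
= 1.4494e-25 N^2/Hz
Step 2: F_noise = sqrt(1.4494e-25)
F_noise = 3.81e-13 N/sqrt(Hz)


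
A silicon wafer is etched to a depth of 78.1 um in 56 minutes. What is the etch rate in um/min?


Step 1: Etch rate = depth / time
Step 2: rate = 78.1 / 56
rate = 1.395 um/min


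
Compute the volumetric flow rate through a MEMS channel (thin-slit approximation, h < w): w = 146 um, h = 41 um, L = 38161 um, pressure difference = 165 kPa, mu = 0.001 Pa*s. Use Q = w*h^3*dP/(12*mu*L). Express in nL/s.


Step 1: Convert all dimensions to SI (meters).
w = 146e-6 m, h = 41e-6 m, L = 38161e-6 m, dP = 165e3 Pa
Step 2: Q = w * h^3 * dP / (12 * mu * L)
Q = 146e-6 * (41e-6)^3 * 165e3 / (12 * 0.001 * 38161e-6) = 3.62566252e-09 m^3/s
Step 3: Convert Q from m^3/s to nL/s (1 m^3 = 1e12 nL, so multiply by 1e12).
Q = 3625.663 nL/s


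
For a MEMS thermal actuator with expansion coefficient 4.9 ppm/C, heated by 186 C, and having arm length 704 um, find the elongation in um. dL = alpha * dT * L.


Step 1: Convert CTE: alpha = 4.9 ppm/C = 4.9e-6 /C
Step 2: dL = 4.9e-6 * 186 * 704
dL = 0.6416 um


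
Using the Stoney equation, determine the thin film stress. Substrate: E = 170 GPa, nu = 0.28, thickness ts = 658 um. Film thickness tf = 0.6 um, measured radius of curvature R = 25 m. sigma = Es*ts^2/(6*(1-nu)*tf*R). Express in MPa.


Step 1: Compute numerator: Es * ts^2 = 170 * 658^2 = 73603880 (GPa*um^2)
Step 2: Compute denominator (R in um): 6*(1-nu)*tf*R = 6*0.72*0.6*25e6 = 64800000.0 (um^2)
Step 3: sigma (GPa) = 73603880 / 64800000.0 = 1.135862e+00 GPa
Step 4: Convert to MPa (x1000): sigma = 1135.9 MPa


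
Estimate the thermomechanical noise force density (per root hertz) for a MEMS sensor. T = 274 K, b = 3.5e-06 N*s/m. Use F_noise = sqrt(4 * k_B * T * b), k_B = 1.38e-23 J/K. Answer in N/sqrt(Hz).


Step 1: Compute 4 * k_B * T * b
= 4 * 1.38e-23 * 274 * 3.5e-06
= 5.2937e-26 N^2/Hz
Step 2: F_noise = sqrt(5.2937e-26)
F_noise = 2.30e-13 N/sqrt(Hz)


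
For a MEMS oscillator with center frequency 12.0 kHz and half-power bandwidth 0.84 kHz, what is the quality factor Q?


Step 1: Q = f0 / bandwidth
Step 2: Q = 12.0 / 0.84
Q = 14.3


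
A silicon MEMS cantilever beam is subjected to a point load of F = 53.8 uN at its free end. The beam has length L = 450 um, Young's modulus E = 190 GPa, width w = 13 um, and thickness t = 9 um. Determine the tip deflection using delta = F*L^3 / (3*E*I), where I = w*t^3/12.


Step 1: Calculate the second moment of area.
I = w * t^3 / 12 = 13 * 9^3 / 12 = 789.75 um^4
Step 2: Convert E to consistent units (1 GPa = 1000 uN/um^2).
E = 190 GPa = 190000 uN/um^2
Step 3: Calculate tip deflection.
delta = F * L^3 / (3 * E * I)
delta = 53.8 * 450^3 / (3 * 190000 * 789.75)
delta = 10.8907 um


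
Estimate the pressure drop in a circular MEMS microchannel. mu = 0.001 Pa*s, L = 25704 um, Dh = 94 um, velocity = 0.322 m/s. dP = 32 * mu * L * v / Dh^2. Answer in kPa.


Step 1: Convert to SI: L = 25704e-6 m, Dh = 94e-6 m
Step 2: dP = 32 * 0.001 * 25704e-6 * 0.322 / (94e-6)^2
Step 3: dP = 29974.42 Pa
Step 4: Convert to kPa: dP = 29.97 kPa


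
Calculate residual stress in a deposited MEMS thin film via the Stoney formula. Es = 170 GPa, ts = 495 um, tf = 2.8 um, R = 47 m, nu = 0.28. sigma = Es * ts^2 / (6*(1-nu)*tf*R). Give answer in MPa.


Step 1: Compute numerator: Es * ts^2 = 170 * 495^2 = 41654250 (GPa*um^2)
Step 2: Compute denominator (R in um): 6*(1-nu)*tf*R = 6*0.72*2.8*47e6 = 568512000.0 (um^2)
Step 3: sigma (GPa) = 41654250 / 568512000.0 = 7.3269e-02 GPa
Step 4: Convert to MPa (x1000): sigma = 73.3 MPa


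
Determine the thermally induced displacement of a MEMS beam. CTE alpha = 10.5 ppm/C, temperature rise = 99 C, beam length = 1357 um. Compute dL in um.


Step 1: Convert CTE: alpha = 10.5 ppm/C = 10.5e-6 /C
Step 2: dL = 10.5e-6 * 99 * 1357
dL = 1.4106 um


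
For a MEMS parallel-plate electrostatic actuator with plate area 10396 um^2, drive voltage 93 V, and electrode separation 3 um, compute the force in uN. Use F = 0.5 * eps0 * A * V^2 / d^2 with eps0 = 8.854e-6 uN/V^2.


Step 1: Identify parameters.
eps0 = 8.854e-6 uN/V^2, A = 10396 um^2, V = 93 V, d = 3 um
Step 2: Compute V^2 = 93^2 = 8649
Step 3: Compute d^2 = 3^2 = 9
Step 4: F = 0.5 * 8.854e-6 * 10396 * 8649 / 9
F = 44.228 uN


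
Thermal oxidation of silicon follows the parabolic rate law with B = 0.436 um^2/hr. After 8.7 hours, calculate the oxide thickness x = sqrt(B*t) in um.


Step 1: Compute B*t = 0.436 * 8.7 = 3.7932
Step 2: x = sqrt(3.7932)
x = 1.948 um


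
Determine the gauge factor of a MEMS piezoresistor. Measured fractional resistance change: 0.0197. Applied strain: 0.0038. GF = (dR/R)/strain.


Step 1: Identify values.
dR/R = 0.0197, strain = 0.0038
Step 2: GF = (dR/R) / strain = 0.0197 / 0.0038
GF = 5.2


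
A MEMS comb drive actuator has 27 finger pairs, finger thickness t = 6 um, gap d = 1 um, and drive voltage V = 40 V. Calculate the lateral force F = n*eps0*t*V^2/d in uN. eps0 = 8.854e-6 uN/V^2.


Step 1: Parameters: n=27, eps0=8.854e-6 uN/V^2, t=6 um, V=40 V, d=1 um
Step 2: V^2 = 1600
Step 3: F = 27 * 8.854e-6 * 6 * 1600 / 1
F = 2.295 uN


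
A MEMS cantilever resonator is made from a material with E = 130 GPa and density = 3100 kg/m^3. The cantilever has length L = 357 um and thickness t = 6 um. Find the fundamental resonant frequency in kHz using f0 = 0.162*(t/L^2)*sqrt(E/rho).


Step 1: Convert units to SI.
t_SI = 6e-6 m, L_SI = 357e-6 m
Step 2: Calculate sqrt(E/rho).
sqrt(130e9 / 3100) = 6475.76 m/s
Step 3: Compute f0.
f0 = 0.162 * 6e-6 / (357e-6)^2 * 6475.76 = 49387.9 Hz = 49.39 kHz


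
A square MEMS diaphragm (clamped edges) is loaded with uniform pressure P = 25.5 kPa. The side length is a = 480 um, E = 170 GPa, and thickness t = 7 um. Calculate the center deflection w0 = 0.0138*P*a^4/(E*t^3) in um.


Step 1: Convert pressure to compatible units (E is in GPa, so P in GPa).
P = 25.5 kPa = 25.5e-6 GPa
Step 2: Compute numerator: 0.0138 * P * a^4.
a^4 = 480^4 = 53084160000
numerator = 0.0138 * 25.5e-6 * 53084160000 = 1.86803e+04
Step 3: Compute denominator: E * t^3 = 170 * 7^3 = 58310
Step 4: w0 = numerator / denominator = 1.86803e+04 / 58310 = 0.3204 um


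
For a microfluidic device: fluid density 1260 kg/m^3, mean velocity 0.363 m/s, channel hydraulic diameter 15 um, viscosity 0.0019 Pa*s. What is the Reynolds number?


Step 1: Convert Dh to meters: Dh = 15e-6 m
Step 2: Re = rho * v * Dh / mu
Re = 1260 * 0.363 * 15e-6 / 0.0019
Re = 3.611


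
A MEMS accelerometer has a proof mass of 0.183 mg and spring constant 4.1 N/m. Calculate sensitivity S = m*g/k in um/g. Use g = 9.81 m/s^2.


Step 1: Convert mass: m = 0.183 mg = 1.83e-07 kg
Step 2: S = m * g / k = 1.83e-07 * 9.81 / 4.1
Step 3: S = 4.38e-07 m/g
Step 4: Convert to um/g: S = 0.438 um/g


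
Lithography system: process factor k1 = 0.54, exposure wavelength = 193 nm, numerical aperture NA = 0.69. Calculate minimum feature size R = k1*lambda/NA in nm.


Step 1: Identify values: k1 = 0.54, lambda = 193 nm, NA = 0.69
Step 2: R = k1 * lambda / NA
R = 0.54 * 193 / 0.69
R = 151.0 nm


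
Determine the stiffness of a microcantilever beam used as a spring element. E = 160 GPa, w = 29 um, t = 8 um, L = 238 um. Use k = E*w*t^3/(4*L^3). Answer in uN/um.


Step 1: Convert E to consistent units (1 GPa = 1000 uN/um^2).
E = 160 GPa = 160000 uN/um^2
Step 2: Compute t^3 = 8^3 = 512
Step 3: Compute L^3 = 238^3 = 13481272
Step 4: k = 160000 * 29 * 512 / (4 * 13481272)
k = 44.0552 uN/um


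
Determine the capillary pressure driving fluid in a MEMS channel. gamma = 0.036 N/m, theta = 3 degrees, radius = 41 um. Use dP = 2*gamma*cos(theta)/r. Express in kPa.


Step 1: cos(3 deg) = 0.9986
Step 2: Convert r to m: r = 41e-6 m
Step 3: dP = 2 * 0.036 * 0.9986 / 41e-6 = 1753.6 Pa
Step 4: Convert Pa to kPa (divide by 1000).
dP = 1.75 kPa


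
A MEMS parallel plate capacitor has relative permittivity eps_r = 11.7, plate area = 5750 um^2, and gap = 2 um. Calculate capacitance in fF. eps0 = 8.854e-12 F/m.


Step 1: Convert area to m^2: A = 5750e-12 m^2
Step 2: Convert gap to m: d = 2e-6 m
Step 3: C = eps0 * eps_r * A / d
C = 8.854e-12 * 11.7 * 5750e-12 / 2e-6
Step 4: Convert to fF (multiply by 1e15).
C = 297.83 fF


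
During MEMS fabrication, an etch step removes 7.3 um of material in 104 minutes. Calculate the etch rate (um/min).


Step 1: Etch rate = depth / time
Step 2: rate = 7.3 / 104
rate = 0.07 um/min


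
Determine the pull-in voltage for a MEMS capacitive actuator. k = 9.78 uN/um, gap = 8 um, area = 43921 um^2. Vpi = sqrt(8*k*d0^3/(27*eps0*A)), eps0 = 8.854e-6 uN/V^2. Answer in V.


Step 1: Compute numerator: 8 * k * d0^3 = 8 * 9.78 * 8^3 = 40058.88
Step 2: Compute denominator: 27 * eps0 * A = 27 * 8.854e-6 * 43921 = 10.499666
Step 3: Vpi = sqrt(40058.88 / 10.499666)
Vpi = 61.77 V


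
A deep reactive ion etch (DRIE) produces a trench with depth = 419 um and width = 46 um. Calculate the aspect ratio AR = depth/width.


Step 1: AR = depth / width
Step 2: AR = 419 / 46
AR = 9.1


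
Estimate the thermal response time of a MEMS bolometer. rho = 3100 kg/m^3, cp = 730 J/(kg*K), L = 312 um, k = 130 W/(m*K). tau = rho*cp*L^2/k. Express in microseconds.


Step 1: Convert L to m: L = 312e-6 m
Step 2: L^2 = (312e-6)^2 = 9.7344e-08 m^2
Step 3: tau = 3100 * 730 * 9.7344e-08 / 130 = 1.6945344e-03 s
Step 4: Convert to microseconds (multiply by 1e6).
tau = 1694.534 us


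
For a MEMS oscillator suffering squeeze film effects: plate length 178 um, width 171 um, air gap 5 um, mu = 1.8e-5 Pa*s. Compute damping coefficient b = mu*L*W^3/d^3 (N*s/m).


Step 1: Convert to SI.
L = 178e-6 m, W = 171e-6 m, d = 5e-6 m
Step 2: W^3 = (171e-6)^3 = 5.00e-12 m^3
Step 3: d^3 = (5e-6)^3 = 1.25e-16 m^3
Step 4: b = 1.8e-5 * 178e-6 * 5.00e-12 / 1.25e-16
b = 1.28e-04 N*s/m


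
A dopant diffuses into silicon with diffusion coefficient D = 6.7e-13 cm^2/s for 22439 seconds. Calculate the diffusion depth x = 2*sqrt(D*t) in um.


Step 1: Compute D*t = 6.7e-13 * 22439 = 1.503413e-08 cm^2
Step 2: sqrt(D*t) = 1.22614e-04 cm
Step 3: x = 2 * 1.22614e-04 cm = 2.45228e-04 cm
Step 4: Convert to um (1 cm = 1e4 um): x = 2.452 um


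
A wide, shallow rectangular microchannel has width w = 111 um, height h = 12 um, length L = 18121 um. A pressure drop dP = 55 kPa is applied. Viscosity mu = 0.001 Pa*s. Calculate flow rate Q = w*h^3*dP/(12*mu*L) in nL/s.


Step 1: Convert all dimensions to SI (meters).
w = 111e-6 m, h = 12e-6 m, L = 18121e-6 m, dP = 55e3 Pa
Step 2: Q = w * h^3 * dP / (12 * mu * L)
Q = 111e-6 * (12e-6)^3 * 55e3 / (12 * 0.001 * 18121e-6) = 4.851388e-11 m^3/s
Step 3: Convert Q from m^3/s to nL/s (1 m^3 = 1e12 nL, so multiply by 1e12).
Q = 48.514 nL/s


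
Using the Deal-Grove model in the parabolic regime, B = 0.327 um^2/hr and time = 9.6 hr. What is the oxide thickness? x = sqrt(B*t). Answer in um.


Step 1: Compute B*t = 0.327 * 9.6 = 3.1392
Step 2: x = sqrt(3.1392)
x = 1.772 um


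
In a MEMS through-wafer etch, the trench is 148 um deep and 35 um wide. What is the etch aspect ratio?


Step 1: AR = depth / width
Step 2: AR = 148 / 35
AR = 4.2


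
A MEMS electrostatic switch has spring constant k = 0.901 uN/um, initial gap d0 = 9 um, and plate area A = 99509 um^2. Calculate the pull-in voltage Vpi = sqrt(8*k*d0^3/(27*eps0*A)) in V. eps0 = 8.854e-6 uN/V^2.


Step 1: Compute numerator: 8 * k * d0^3 = 8 * 0.901 * 9^3 = 5254.632
Step 2: Compute denominator: 27 * eps0 * A = 27 * 8.854e-6 * 99509 = 23.788423
Step 3: Vpi = sqrt(5254.632 / 23.788423)
Vpi = 14.86 V


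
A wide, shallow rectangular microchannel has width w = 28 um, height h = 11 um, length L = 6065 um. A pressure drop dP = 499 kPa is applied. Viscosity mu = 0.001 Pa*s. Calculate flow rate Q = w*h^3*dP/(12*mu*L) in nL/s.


Step 1: Convert all dimensions to SI (meters).
w = 28e-6 m, h = 11e-6 m, L = 6065e-6 m, dP = 499e3 Pa
Step 2: Q = w * h^3 * dP / (12 * mu * L)
Q = 28e-6 * (11e-6)^3 * 499e3 / (12 * 0.001 * 6065e-6) = 2.555198e-10 m^3/s
Step 3: Convert Q from m^3/s to nL/s (1 m^3 = 1e12 nL, so multiply by 1e12).
Q = 255.52 nL/s


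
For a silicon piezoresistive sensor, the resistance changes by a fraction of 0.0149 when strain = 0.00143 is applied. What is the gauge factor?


Step 1: Identify values.
dR/R = 0.0149, strain = 0.00143
Step 2: GF = (dR/R) / strain = 0.0149 / 0.00143
GF = 10.4


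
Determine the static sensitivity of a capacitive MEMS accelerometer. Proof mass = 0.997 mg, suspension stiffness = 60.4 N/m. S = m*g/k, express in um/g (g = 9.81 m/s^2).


Step 1: Convert mass: m = 0.997 mg = 9.97e-07 kg
Step 2: S = m * g / k = 9.97e-07 * 9.81 / 60.4
Step 3: S = 1.62e-07 m/g
Step 4: Convert to um/g: S = 0.162 um/g


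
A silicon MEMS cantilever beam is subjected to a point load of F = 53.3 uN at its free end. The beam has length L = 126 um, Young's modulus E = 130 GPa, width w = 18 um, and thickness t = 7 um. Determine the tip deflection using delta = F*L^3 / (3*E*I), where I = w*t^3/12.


Step 1: Calculate the second moment of area.
I = w * t^3 / 12 = 18 * 7^3 / 12 = 514.5 um^4
Step 2: Convert E to consistent units (1 GPa = 1000 uN/um^2).
E = 130 GPa = 130000 uN/um^2
Step 3: Calculate tip deflection.
delta = F * L^3 / (3 * E * I)
delta = 53.3 * 126^3 / (3 * 130000 * 514.5)
delta = 0.5314 um


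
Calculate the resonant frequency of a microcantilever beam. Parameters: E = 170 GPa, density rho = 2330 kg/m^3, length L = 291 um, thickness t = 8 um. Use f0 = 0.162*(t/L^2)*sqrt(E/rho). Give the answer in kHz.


Step 1: Convert units to SI.
t_SI = 8e-6 m, L_SI = 291e-6 m
Step 2: Calculate sqrt(E/rho).
sqrt(170e9 / 2330) = 8541.74 m/s
Step 3: Compute f0.
f0 = 0.162 * 8e-6 / (291e-6)^2 * 8541.74 = 130727.0 Hz = 130.73 kHz


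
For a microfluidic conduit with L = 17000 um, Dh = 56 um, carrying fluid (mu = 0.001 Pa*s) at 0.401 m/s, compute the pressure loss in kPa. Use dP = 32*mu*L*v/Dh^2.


Step 1: Convert to SI: L = 17000e-6 m, Dh = 56e-6 m
Step 2: dP = 32 * 0.001 * 17000e-6 * 0.401 / (56e-6)^2
Step 3: dP = 69561.22 Pa
Step 4: Convert to kPa: dP = 69.56 kPa


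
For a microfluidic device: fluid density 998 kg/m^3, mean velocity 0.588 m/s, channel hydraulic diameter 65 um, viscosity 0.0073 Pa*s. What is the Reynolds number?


Step 1: Convert Dh to meters: Dh = 65e-6 m
Step 2: Re = rho * v * Dh / mu
Re = 998 * 0.588 * 65e-6 / 0.0073
Re = 5.225


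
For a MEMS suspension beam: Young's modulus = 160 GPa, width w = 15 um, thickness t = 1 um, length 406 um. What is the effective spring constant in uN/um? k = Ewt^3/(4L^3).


Step 1: Convert E to consistent units (1 GPa = 1000 uN/um^2).
E = 160 GPa = 160000 uN/um^2
Step 2: Compute t^3 = 1^3 = 1
Step 3: Compute L^3 = 406^3 = 66923416
Step 4: k = 160000 * 15 * 1 / (4 * 66923416)
k = 0.009 uN/um


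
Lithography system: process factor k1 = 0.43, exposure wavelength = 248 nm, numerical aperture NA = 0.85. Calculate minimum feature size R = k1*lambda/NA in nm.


Step 1: Identify values: k1 = 0.43, lambda = 248 nm, NA = 0.85
Step 2: R = k1 * lambda / NA
R = 0.43 * 248 / 0.85
R = 125.5 nm


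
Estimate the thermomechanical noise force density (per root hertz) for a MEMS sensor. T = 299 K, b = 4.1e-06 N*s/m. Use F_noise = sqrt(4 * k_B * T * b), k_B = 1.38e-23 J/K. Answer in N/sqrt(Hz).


Step 1: Compute 4 * k_B * T * b
= 4 * 1.38e-23 * 299 * 4.1e-06
= 6.7670e-26 N^2/Hz
Step 2: F_noise = sqrt(6.7670e-26)
F_noise = 2.60e-13 N/sqrt(Hz)


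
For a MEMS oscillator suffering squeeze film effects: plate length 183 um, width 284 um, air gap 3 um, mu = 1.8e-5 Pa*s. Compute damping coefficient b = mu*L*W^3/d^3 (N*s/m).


Step 1: Convert to SI.
L = 183e-6 m, W = 284e-6 m, d = 3e-6 m
Step 2: W^3 = (284e-6)^3 = 2.29e-11 m^3
Step 3: d^3 = (3e-6)^3 = 2.70e-17 m^3
Step 4: b = 1.8e-5 * 183e-6 * 2.29e-11 / 2.70e-17
b = 2.79e-03 N*s/m


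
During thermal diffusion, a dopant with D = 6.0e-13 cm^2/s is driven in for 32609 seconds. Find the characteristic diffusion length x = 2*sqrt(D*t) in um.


Step 1: Compute D*t = 6.0e-13 * 32609 = 1.95654e-08 cm^2
Step 2: sqrt(D*t) = 1.39876e-04 cm
Step 3: x = 2 * 1.39876e-04 cm = 2.79752e-04 cm
Step 4: Convert to um (1 cm = 1e4 um): x = 2.798 um


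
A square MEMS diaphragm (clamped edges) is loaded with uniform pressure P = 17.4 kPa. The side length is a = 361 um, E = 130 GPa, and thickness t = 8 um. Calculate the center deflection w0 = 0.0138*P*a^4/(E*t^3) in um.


Step 1: Convert pressure to compatible units (E is in GPa, so P in GPa).
P = 17.4 kPa = 17.4e-6 GPa
Step 2: Compute numerator: 0.0138 * P * a^4.
a^4 = 361^4 = 16983563041
numerator = 0.0138 * 17.4e-6 * 16983563041 = 4.0781e+03
Step 3: Compute denominator: E * t^3 = 130 * 8^3 = 66560
Step 4: w0 = numerator / denominator = 4.0781e+03 / 66560 = 0.0613 um


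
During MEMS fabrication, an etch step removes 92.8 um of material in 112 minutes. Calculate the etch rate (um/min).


Step 1: Etch rate = depth / time
Step 2: rate = 92.8 / 112
rate = 0.829 um/min


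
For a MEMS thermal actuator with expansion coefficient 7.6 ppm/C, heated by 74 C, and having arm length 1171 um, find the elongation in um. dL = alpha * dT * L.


Step 1: Convert CTE: alpha = 7.6 ppm/C = 7.6e-6 /C
Step 2: dL = 7.6e-6 * 74 * 1171
dL = 0.6586 um


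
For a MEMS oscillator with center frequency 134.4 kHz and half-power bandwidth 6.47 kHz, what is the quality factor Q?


Step 1: Q = f0 / bandwidth
Step 2: Q = 134.4 / 6.47
Q = 20.8


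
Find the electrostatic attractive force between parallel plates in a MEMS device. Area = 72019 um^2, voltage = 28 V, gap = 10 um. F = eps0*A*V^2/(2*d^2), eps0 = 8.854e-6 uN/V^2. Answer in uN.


Step 1: Identify parameters.
eps0 = 8.854e-6 uN/V^2, A = 72019 um^2, V = 28 V, d = 10 um
Step 2: Compute V^2 = 28^2 = 784
Step 3: Compute d^2 = 10^2 = 100
Step 4: F = 0.5 * 8.854e-6 * 72019 * 784 / 100
F = 2.5 uN


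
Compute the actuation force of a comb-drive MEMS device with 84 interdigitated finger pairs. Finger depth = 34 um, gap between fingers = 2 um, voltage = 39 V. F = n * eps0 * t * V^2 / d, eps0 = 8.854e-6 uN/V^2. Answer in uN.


Step 1: Parameters: n=84, eps0=8.854e-6 uN/V^2, t=34 um, V=39 V, d=2 um
Step 2: V^2 = 1521
Step 3: F = 84 * 8.854e-6 * 34 * 1521 / 2
F = 19.231 uN


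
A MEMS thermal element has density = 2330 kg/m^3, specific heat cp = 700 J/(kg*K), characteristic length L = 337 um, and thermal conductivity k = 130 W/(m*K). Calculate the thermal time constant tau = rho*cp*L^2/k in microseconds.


Step 1: Convert L to m: L = 337e-6 m
Step 2: L^2 = (337e-6)^2 = 1.13569e-07 m^2
Step 3: tau = 2330 * 700 * 1.13569e-07 / 130 = 1.42485415e-03 s
Step 4: Convert to microseconds (multiply by 1e6).
tau = 1424.854 us


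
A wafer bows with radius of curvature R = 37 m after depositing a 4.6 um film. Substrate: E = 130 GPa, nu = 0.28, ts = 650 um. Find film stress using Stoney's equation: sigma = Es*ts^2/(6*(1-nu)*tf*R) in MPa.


Step 1: Compute numerator: Es * ts^2 = 130 * 650^2 = 54925000 (GPa*um^2)
Step 2: Compute denominator (R in um): 6*(1-nu)*tf*R = 6*0.72*4.6*37e6 = 735264000.0 (um^2)
Step 3: sigma (GPa) = 54925000 / 735264000.0 = 7.4701e-02 GPa
Step 4: Convert to MPa (x1000): sigma = 74.7 MPa


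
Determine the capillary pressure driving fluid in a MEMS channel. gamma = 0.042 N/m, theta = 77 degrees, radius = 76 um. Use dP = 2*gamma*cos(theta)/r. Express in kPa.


Step 1: cos(77 deg) = 0.225
Step 2: Convert r to m: r = 76e-6 m
Step 3: dP = 2 * 0.042 * 0.225 / 76e-6 = 248.7 Pa
Step 4: Convert Pa to kPa (divide by 1000).
dP = 0.25 kPa


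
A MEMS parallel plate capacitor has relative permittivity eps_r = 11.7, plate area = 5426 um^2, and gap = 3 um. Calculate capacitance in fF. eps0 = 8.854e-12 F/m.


Step 1: Convert area to m^2: A = 5426e-12 m^2
Step 2: Convert gap to m: d = 3e-6 m
Step 3: C = eps0 * eps_r * A / d
C = 8.854e-12 * 11.7 * 5426e-12 / 3e-6
Step 4: Convert to fF (multiply by 1e15).
C = 187.36 fF


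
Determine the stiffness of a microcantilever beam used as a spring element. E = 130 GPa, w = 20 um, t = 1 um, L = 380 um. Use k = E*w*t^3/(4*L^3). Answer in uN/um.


Step 1: Convert E to consistent units (1 GPa = 1000 uN/um^2).
E = 130 GPa = 130000 uN/um^2
Step 2: Compute t^3 = 1^3 = 1
Step 3: Compute L^3 = 380^3 = 54872000
Step 4: k = 130000 * 20 * 1 / (4 * 54872000)
k = 0.0118 uN/um


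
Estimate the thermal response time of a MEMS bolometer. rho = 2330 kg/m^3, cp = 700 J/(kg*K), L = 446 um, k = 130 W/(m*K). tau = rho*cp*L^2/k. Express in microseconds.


Step 1: Convert L to m: L = 446e-6 m
Step 2: L^2 = (446e-6)^2 = 1.98916e-07 m^2
Step 3: tau = 2330 * 700 * 1.98916e-07 / 130 = 2.49563074e-03 s
Step 4: Convert to microseconds (multiply by 1e6).
tau = 2495.631 us


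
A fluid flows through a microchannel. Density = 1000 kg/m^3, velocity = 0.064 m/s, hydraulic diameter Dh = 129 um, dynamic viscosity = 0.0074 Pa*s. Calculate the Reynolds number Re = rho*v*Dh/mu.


Step 1: Convert Dh to meters: Dh = 129e-6 m
Step 2: Re = rho * v * Dh / mu
Re = 1000 * 0.064 * 129e-6 / 0.0074
Re = 1.116


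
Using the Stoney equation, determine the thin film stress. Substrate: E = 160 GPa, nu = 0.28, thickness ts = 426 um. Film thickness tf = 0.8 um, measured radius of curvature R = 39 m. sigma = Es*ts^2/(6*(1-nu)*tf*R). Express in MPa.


Step 1: Compute numerator: Es * ts^2 = 160 * 426^2 = 29036160 (GPa*um^2)
Step 2: Compute denominator (R in um): 6*(1-nu)*tf*R = 6*0.72*0.8*39e6 = 134784000.0 (um^2)
Step 3: sigma (GPa) = 29036160 / 134784000.0 = 2.15427e-01 GPa
Step 4: Convert to MPa (x1000): sigma = 215.4 MPa


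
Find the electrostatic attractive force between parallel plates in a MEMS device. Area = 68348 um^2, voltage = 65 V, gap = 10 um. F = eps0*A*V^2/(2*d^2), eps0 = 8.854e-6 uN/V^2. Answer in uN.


Step 1: Identify parameters.
eps0 = 8.854e-6 uN/V^2, A = 68348 um^2, V = 65 V, d = 10 um
Step 2: Compute V^2 = 65^2 = 4225
Step 3: Compute d^2 = 10^2 = 100
Step 4: F = 0.5 * 8.854e-6 * 68348 * 4225 / 100
F = 12.784 uN


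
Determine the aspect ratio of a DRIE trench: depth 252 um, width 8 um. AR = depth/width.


Step 1: AR = depth / width
Step 2: AR = 252 / 8
AR = 31.5


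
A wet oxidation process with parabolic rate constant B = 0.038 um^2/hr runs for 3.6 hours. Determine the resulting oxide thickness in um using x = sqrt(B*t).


Step 1: Compute B*t = 0.038 * 3.6 = 0.1368
Step 2: x = sqrt(0.1368)
x = 0.37 um


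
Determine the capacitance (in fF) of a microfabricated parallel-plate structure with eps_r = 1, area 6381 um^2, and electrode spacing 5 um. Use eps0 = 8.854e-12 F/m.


Step 1: Convert area to m^2: A = 6381e-12 m^2
Step 2: Convert gap to m: d = 5e-6 m
Step 3: C = eps0 * eps_r * A / d
C = 8.854e-12 * 1 * 6381e-12 / 5e-6
Step 4: Convert to fF (multiply by 1e15).
C = 11.3 fF


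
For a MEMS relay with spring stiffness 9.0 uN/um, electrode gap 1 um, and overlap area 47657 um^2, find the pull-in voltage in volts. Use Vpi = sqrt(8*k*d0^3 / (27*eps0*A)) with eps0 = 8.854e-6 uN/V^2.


Step 1: Compute numerator: 8 * k * d0^3 = 8 * 9.0 * 1^3 = 72.0
Step 2: Compute denominator: 27 * eps0 * A = 27 * 8.854e-6 * 47657 = 11.392787
Step 3: Vpi = sqrt(72.0 / 11.392787)
Vpi = 2.51 V


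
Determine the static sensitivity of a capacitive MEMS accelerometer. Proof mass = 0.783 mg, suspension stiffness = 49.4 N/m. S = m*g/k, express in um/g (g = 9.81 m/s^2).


Step 1: Convert mass: m = 0.783 mg = 7.83e-07 kg
Step 2: S = m * g / k = 7.83e-07 * 9.81 / 49.4
Step 3: S = 1.55e-07 m/g
Step 4: Convert to um/g: S = 0.155 um/g


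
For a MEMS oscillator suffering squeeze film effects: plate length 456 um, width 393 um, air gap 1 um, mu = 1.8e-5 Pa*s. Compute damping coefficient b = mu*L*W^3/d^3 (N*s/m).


Step 1: Convert to SI.
L = 456e-6 m, W = 393e-6 m, d = 1e-6 m
Step 2: W^3 = (393e-6)^3 = 6.07e-11 m^3
Step 3: d^3 = (1e-6)^3 = 1.00e-18 m^3
Step 4: b = 1.8e-5 * 456e-6 * 6.07e-11 / 1.00e-18
b = 4.98e-01 N*s/m


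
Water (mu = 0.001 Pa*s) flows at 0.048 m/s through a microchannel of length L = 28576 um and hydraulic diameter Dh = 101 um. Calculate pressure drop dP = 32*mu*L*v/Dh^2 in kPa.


Step 1: Convert to SI: L = 28576e-6 m, Dh = 101e-6 m
Step 2: dP = 32 * 0.001 * 28576e-6 * 0.048 / (101e-6)^2
Step 3: dP = 4302.79 Pa
Step 4: Convert to kPa: dP = 4.3 kPa


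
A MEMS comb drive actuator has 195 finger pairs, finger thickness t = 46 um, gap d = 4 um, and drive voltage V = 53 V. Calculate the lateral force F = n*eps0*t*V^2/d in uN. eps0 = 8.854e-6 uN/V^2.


Step 1: Parameters: n=195, eps0=8.854e-6 uN/V^2, t=46 um, V=53 V, d=4 um
Step 2: V^2 = 2809
Step 3: F = 195 * 8.854e-6 * 46 * 2809 / 4
F = 55.773 uN


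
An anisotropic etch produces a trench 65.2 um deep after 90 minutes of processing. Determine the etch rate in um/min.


Step 1: Etch rate = depth / time
Step 2: rate = 65.2 / 90
rate = 0.724 um/min


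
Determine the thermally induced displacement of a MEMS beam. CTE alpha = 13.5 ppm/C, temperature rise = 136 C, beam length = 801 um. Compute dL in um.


Step 1: Convert CTE: alpha = 13.5 ppm/C = 13.5e-6 /C
Step 2: dL = 13.5e-6 * 136 * 801
dL = 1.4706 um


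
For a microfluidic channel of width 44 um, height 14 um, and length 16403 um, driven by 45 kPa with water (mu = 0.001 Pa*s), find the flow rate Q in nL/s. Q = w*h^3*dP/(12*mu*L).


Step 1: Convert all dimensions to SI (meters).
w = 44e-6 m, h = 14e-6 m, L = 16403e-6 m, dP = 45e3 Pa
Step 2: Q = w * h^3 * dP / (12 * mu * L)
Q = 44e-6 * (14e-6)^3 * 45e3 / (12 * 0.001 * 16403e-6) = 2.760227e-11 m^3/s
Step 3: Convert Q from m^3/s to nL/s (1 m^3 = 1e12 nL, so multiply by 1e12).
Q = 27.602 nL/s


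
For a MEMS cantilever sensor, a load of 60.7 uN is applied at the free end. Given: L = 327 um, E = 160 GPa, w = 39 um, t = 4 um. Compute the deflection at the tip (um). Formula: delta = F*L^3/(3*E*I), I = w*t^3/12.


Step 1: Calculate the second moment of area.
I = w * t^3 / 12 = 39 * 4^3 / 12 = 208.0 um^4
Step 2: Convert E to consistent units (1 GPa = 1000 uN/um^2).
E = 160 GPa = 160000 uN/um^2
Step 3: Calculate tip deflection.
delta = F * L^3 / (3 * E * I)
delta = 60.7 * 327^3 / (3 * 160000 * 208.0)
delta = 21.2582 um


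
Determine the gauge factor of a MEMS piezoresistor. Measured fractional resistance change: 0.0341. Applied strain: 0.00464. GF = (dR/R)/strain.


Step 1: Identify values.
dR/R = 0.0341, strain = 0.00464
Step 2: GF = (dR/R) / strain = 0.0341 / 0.00464
GF = 7.3


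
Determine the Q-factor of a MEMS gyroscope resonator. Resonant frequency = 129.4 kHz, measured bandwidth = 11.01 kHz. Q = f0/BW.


Step 1: Q = f0 / bandwidth
Step 2: Q = 129.4 / 11.01
Q = 11.8


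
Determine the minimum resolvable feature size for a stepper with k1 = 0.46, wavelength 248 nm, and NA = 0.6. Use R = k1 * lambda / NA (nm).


Step 1: Identify values: k1 = 0.46, lambda = 248 nm, NA = 0.6
Step 2: R = k1 * lambda / NA
R = 0.46 * 248 / 0.6
R = 190.1 nm


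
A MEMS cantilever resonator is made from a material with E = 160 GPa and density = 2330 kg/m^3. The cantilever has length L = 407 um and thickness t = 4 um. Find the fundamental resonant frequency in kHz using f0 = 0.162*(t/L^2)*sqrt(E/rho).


Step 1: Convert units to SI.
t_SI = 4e-6 m, L_SI = 407e-6 m
Step 2: Calculate sqrt(E/rho).
sqrt(160e9 / 2330) = 8286.71 m/s
Step 3: Compute f0.
f0 = 0.162 * 4e-6 / (407e-6)^2 * 8286.71 = 32416.7 Hz = 32.42 kHz
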